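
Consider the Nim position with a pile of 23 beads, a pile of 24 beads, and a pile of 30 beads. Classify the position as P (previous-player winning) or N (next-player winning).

N-position

Compute the nim-sum pairwise:
23 ^ 24 = 15
15 ^ 30 = 17
The nim-sum is 17 ≠ 0, so this is an N-position: the player to move can win.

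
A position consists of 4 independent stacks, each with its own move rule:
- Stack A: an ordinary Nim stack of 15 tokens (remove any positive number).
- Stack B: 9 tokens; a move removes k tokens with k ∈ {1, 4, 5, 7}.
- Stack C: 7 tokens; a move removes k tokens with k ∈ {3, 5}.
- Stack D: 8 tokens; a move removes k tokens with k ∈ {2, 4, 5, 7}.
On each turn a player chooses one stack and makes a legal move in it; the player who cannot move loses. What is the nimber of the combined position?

Stack A is a plain Nim stack of size 15, so its Grundy value is 15.
For stack B, compute g(0), g(1), … with moves {1, 4, 5, 7}:
k:     0  1  2  3  4  5  6  7  8  9
g(k):  0  1  0  1  2  3  2  3  0  1
So g(9) = 1.
Build the Grundy sequence for stack C with g(k) = mex{g(k−s) : s ∈ {3, 5}, s ≤ k}:
k:     0  1  2  3  4  5  6  7
g(k):  0  0  0  1  1  1  2  2
So g(7) = 2.
Grundy values for stack D (subtraction set {2, 4, 5, 7}):
k:     0  1  2  3  4  5  6  7  8
g(k):  0  0  1  1  2  2  3  3  4
So g(8) = 4.
By the Sprague-Grundy theorem, the Grundy value of a sum of independent games is the XOR of the component values.
Combined value = 15 ⊕ 1 ⊕ 2 ⊕ 4 = 8.

8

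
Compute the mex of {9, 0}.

1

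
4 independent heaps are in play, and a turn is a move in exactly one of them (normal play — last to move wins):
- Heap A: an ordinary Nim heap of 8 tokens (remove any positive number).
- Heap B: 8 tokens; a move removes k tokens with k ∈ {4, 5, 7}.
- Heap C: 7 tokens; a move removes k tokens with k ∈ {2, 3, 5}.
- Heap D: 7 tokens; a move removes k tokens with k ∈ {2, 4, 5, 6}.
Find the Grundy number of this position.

Heap A is a plain Nim heap of size 8, so its Grundy value is 8.
Build the Grundy sequence for heap B with g(k) = mex{g(k−s) : s ∈ {4, 5, 7}, s ≤ k}:
g(0) = mex{} = 0
g(1) = mex{} = 0
g(2) = mex{} = 0
g(3) = mex{} = 0
g(4) = mex{0} = 1
g(5) = mex{0} = 1
g(6) = mex{0} = 1
g(7) = mex{0} = 1
g(8) = mex{0,1} = 2
So g(8) = 2.
For heap C, compute g(0), g(1), … with moves {2, 3, 5}:
g(0) = mex{} = 0
g(1) = mex{} = 0
g(2) = mex{0} = 1
g(3) = mex{0} = 1
g(4) = mex{0,1} = 2
g(5) = mex{0,1} = 2
g(6) = mex{0,1,2} = 3
g(7) = mex{1,2} = 0
So g(7) = 0.
Build the Grundy sequence for heap D with g(k) = mex{g(k−s) : s ∈ {2, 4, 5, 6}, s ≤ k}:
k:     0  1  2  3  4  5  6  7
g(k):  0  0  1  1  2  2  3  3
So g(7) = 3.
The value of a disjunctive sum is the nim-sum of the parts.
Combined value = 8 XOR 2 XOR 0 XOR 3 = 9.

9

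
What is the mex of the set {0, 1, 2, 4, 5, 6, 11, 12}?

The values 0, 1, 2 are all present; 3 is the first non-negative integer missing from the set.

3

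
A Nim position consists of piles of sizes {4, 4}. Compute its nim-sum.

0

Compute the nim-sum pairwise:
4 XOR 4 = 0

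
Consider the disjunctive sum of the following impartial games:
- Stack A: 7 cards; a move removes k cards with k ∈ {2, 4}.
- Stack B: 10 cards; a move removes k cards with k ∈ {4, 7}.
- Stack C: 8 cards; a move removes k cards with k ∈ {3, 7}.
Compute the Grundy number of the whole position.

0

Build the Grundy sequence for stack A with g(k) = mex{g(k−s) : s ∈ {2, 4}, s ≤ k}:
g(0) = mex{} = 0
g(1) = mex{} = 0
g(2) = mex{0} = 1
g(3) = mex{0} = 1
g(4) = mex{0,1} = 2
g(5) = mex{0,1} = 2
g(6) = mex{1,2} = 0
g(7) = mex{1,2} = 0
So g(7) = 0.
Build the Grundy sequence for stack B with g(k) = mex{g(k−s) : s ∈ {4, 7}, s ≤ k}:
k:     0  1  2  3  4  5  6  7  8  9 10
g(k):  0  0  0  0  1  1  1  1  2  2  2
So g(10) = 2.
Grundy values for stack C (subtraction set {3, 7}):
k:     0  1  2  3  4  5  6  7  8
g(k):  0  0  0  1  1  1  0  2  2
So g(8) = 2.
By the Sprague-Grundy theorem, the Grundy value of a sum of independent games is the XOR of the component values.
Combined value = 0 ⊕ 2 ⊕ 2 = 0.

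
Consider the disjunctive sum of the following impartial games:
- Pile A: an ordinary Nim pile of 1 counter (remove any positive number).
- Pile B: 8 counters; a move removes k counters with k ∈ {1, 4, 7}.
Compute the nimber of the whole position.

1

Pile A is a plain Nim pile of size 1, so its Grundy value is 1.
Grundy values for pile B (subtraction set {1, 4, 7}):
g(0) = mex{} = 0
g(1) = mex{0} = 1
g(2) = mex{1} = 0
g(3) = mex{0} = 1
g(4) = mex{0,1} = 2
g(5) = mex{1,2} = 0
g(6) = mex{0} = 1
g(7) = mex{0,1} = 2
g(8) = mex{1,2} = 0
So g(8) = 0.
By the Sprague-Grundy theorem, the Grundy value of a sum of independent games is the XOR of the component values.
Combined value = 1 ⊕ 0 = 1.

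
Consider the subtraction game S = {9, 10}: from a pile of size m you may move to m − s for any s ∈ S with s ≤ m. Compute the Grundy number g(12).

Build the Grundy sequence with g(k) = mex{g(k−s) : s ∈ {9, 10}, s ≤ k}:
k:     0  1  2  3  4  5  6  7  8  9 10 11 12
g(k):  0  0  0  0  0  0  0  0  0  1  1  1  1
So g(12) = 1.

1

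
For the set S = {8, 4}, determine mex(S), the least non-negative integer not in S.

0

0 is not in the set, so the mex is 0.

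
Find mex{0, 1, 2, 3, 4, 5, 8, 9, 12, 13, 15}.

6

The values 0, 1, 2, 3, 4, 5 are all present; 6 is the first non-negative integer missing from the set.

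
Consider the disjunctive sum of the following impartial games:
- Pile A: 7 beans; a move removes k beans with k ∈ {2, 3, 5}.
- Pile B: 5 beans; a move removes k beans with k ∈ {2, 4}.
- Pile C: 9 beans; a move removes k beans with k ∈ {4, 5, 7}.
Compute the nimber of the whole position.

0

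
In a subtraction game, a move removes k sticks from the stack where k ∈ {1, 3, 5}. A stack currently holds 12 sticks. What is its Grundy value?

Compute g(0), g(1), … for moves {1, 3, 5}:
k:     0  1  2  3  4  5  6  7  8  9 10 11 12
g(k):  0  1  0  1  0  1  0  1  0  1  0  1  0
So g(12) = 0.

0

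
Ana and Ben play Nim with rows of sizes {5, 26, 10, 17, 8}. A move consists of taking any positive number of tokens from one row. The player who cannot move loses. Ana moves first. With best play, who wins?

Compute the nim-sum pairwise:
5 ⊕ 26 = 31
31 ⊕ 10 = 21
21 ⊕ 17 = 4
4 ⊕ 8 = 12
The nim-sum is 12 ≠ 0, so this is an N-position: the player to move can win; Ana has a winning move.

Ana wins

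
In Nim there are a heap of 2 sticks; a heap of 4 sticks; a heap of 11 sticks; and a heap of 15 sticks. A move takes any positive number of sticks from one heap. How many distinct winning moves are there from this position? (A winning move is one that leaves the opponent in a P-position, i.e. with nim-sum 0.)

3

Bitwise XOR of the heap sizes:
  0010  (2)
  0100  (4)
  1011  (11)
  1111  (15)
  ----
  0010  (2)
The overall nim-sum is X = 2. A heap of size p has a winning move iff p XOR X < p (reduce it to p XOR X).
  2: 2 XOR 2 = 0 < 2 — winning move (to 0).
  4: 4 XOR 2 = 6 ≥ 4 — no move.
  11: 11 XOR 2 = 9 < 11 — winning move (to 9).
  15: 15 XOR 2 = 13 < 15 — winning move (to 13).
That gives 3 winning moves.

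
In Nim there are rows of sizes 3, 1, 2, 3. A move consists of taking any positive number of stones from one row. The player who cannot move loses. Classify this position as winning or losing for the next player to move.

Winning position

Compute the nim-sum pairwise:
3 ^ 1 = 2
2 ^ 2 = 0
0 ^ 3 = 3
The nim-sum is 3 ≠ 0, so this is an N-position: the player to move can win.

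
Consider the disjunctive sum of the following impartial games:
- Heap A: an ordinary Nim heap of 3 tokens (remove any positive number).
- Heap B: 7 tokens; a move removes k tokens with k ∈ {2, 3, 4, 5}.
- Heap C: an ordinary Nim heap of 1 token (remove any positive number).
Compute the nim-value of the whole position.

2

Heap A is a plain Nim heap of size 3, so its Grundy value is 3.
Build the Grundy sequence for heap B with g(k) = mex{g(k−s) : s ∈ {2, 3, 4, 5}, s ≤ k}:
g(0) = mex{} = 0
g(1) = mex{} = 0
g(2) = mex{0} = 1
g(3) = mex{0} = 1
g(4) = mex{0,1} = 2
g(5) = mex{0,1} = 2
g(6) = mex{0,1,2} = 3
g(7) = mex{1,2} = 0
So g(7) = 0.
Heap C is a plain Nim heap of size 1, so its Grundy value is 1.
The value of a disjunctive sum is the nim-sum of the parts.
Combined value = 3 XOR 0 XOR 1 = 2.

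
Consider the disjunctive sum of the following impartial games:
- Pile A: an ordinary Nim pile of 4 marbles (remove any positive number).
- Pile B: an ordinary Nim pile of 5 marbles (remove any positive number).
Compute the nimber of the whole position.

Pile A is a plain Nim pile of size 4, so its Grundy value is 4.
Pile B is a plain Nim pile of size 5, so its Grundy value is 5.
By the Sprague-Grundy theorem, the Grundy value of a sum of independent games is the XOR of the component values.
Combined value = 4 XOR 5 = 1.

1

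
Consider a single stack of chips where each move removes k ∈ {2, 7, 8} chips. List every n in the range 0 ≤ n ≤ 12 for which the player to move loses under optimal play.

Build the Grundy sequence with g(k) = mex{g(k−s) : s ∈ {2, 7, 8}, s ≤ k}:
k:     0  1  2  3  4  5  6  7  8  9 10 11 12
g(k):  0  0  1  1  0  0  1  1  2  2  0  3  1
The P-positions (g = 0) in 0..12 are 0, 1, 4, 5, 10.

0, 1, 4, 5, 10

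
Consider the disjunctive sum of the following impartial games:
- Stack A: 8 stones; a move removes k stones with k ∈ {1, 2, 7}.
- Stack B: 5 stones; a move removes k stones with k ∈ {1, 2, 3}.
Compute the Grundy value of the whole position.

Grundy values for stack A (subtraction set {1, 2, 7}):
k:     0  1  2  3  4  5  6  7  8
g(k):  0  1  2  0  1  2  0  1  2
So g(8) = 2.
Build the Grundy sequence for stack B with g(k) = mex{g(k−s) : s ∈ {1, 2, 3}, s ≤ k}:
k:     0  1  2  3  4  5
g(k):  0  1  2  3  0  1
So g(5) = 1.
By the Sprague-Grundy theorem, the Grundy value of a sum of independent games is the XOR of the component values.
Combined value = 2 ⊕ 1 = 3.

3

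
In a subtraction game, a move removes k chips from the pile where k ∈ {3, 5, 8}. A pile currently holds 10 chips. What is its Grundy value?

3

Grundy values for subtraction set {3, 5, 8}:
g(0) = mex{} = 0
g(1) = mex{} = 0
g(2) = mex{} = 0
g(3) = mex{0} = 1
g(4) = mex{0} = 1
g(5) = mex{0} = 1
g(6) = mex{0,1} = 2
g(7) = mex{0,1} = 2
g(8) = mex{0,1} = 2
g(9) = mex{0,1,2} = 3
g(10) = mex{0,1,2} = 3
So g(10) = 3.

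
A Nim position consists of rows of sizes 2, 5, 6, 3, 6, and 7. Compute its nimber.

Compute the nim-sum pairwise:
2 ^ 5 = 7
7 ^ 6 = 1
1 ^ 3 = 2
2 ^ 6 = 4
4 ^ 7 = 3

3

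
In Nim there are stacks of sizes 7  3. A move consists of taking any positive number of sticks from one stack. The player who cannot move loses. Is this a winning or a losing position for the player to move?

Winning position

Bitwise XOR of the heap sizes:
  111  (7)
  011  (3)
  ---
  100  (4)
The nim-sum is 4 ≠ 0, so this is an N-position: the player to move can win.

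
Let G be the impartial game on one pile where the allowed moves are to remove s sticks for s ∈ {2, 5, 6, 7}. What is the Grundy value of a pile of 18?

Compute g(0), g(1), … for moves {2, 5, 6, 7}:
k:     0  1  2  3  4  5  6  7  8  9 10 11 12 13 14 15 16 17 18
g(k):  0  0  1  1  0  2  1  3  2  2  3  3  0  0  1  1  0  2  1
So g(18) = 1.

1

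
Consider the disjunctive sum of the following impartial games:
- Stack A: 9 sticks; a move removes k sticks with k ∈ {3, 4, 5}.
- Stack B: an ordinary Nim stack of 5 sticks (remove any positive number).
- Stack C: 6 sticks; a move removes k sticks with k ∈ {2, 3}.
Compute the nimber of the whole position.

Grundy values for stack A (subtraction set {3, 4, 5}):
k:     0  1  2  3  4  5  6  7  8  9
g(k):  0  0  0  1  1  1  2  2  0  0
So g(9) = 0.
Stack B is a plain Nim stack of size 5, so its Grundy value is 5.
Build the Grundy sequence for stack C with g(k) = mex{g(k−s) : s ∈ {2, 3}, s ≤ k}:
k:     0  1  2  3  4  5  6
g(k):  0  0  1  1  2  0  0
So g(6) = 0.
By the Sprague-Grundy theorem, the Grundy value of a sum of independent games is the XOR of the component values.
Combined value = 0 ⊕ 5 ⊕ 0 = 5.

5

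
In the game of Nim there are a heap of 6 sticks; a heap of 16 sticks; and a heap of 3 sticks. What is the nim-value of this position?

Nim-sum: 6 ⊕ 16 ⊕ 3 = 21.

21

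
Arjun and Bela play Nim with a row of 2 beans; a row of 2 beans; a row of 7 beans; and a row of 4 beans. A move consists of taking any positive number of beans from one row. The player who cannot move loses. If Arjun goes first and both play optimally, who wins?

Arjun wins

Compute the nim-sum pairwise:
2 XOR 2 = 0
0 XOR 7 = 7
7 XOR 4 = 3
The nim-sum is 3 ≠ 0, so this is an N-position: the player to move can win; Arjun has a winning move.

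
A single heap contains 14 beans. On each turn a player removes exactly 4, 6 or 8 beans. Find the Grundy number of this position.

0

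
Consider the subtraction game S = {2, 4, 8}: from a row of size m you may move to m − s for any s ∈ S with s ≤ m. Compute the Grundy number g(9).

Grundy values for subtraction set {2, 4, 8}:
k:     0  1  2  3  4  5  6  7  8  9
g(k):  0  0  1  1  2  2  0  0  1  1
So g(9) = 1.

1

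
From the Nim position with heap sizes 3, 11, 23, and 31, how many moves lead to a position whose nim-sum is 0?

Compute the nim-sum pairwise:
3 ^ 11 = 8
8 ^ 23 = 31
31 ^ 31 = 0
The nim-sum is already 0, so every move leaves a nonzero nim-sum — there are no winning moves.

0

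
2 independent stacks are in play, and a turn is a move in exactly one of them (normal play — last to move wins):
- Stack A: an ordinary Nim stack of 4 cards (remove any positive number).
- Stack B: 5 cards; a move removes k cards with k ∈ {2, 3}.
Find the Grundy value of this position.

4

Stack A is a plain Nim stack of size 4, so its Grundy value is 4.
Grundy values for stack B (subtraction set {2, 3}):
g(0) = mex{} = 0
g(1) = mex{} = 0
g(2) = mex{0} = 1
g(3) = mex{0} = 1
g(4) = mex{0,1} = 2
g(5) = mex{1} = 0
So g(5) = 0.
By the Sprague-Grundy theorem, the Grundy value of a sum of independent games is the XOR of the component values.
Combined value = 4 XOR 0 = 4.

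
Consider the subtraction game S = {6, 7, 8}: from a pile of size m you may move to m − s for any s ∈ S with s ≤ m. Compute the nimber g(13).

2

Build the Grundy sequence with g(k) = mex{g(k−s) : s ∈ {6, 7, 8}, s ≤ k}:
k:     0  1  2  3  4  5  6  7  8  9 10 11 12 13
g(k):  0  0  0  0  0  0  1  1  1  1  1  1  2  2
So g(13) = 2.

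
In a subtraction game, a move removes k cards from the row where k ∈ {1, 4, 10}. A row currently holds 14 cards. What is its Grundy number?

Compute g(0), g(1), … for moves {1, 4, 10}:
g(0) = mex{} = 0
g(1) = mex{0} = 1
g(2) = mex{1} = 0
g(3) = mex{0} = 1
g(4) = mex{0,1} = 2
g(5) = mex{1,2} = 0
g(6) = mex{0} = 1
g(7) = mex{1} = 0
g(8) = mex{0,2} = 1
g(9) = mex{0,1} = 2
g(10) = mex{0,1,2} = 3
g(11) = mex{0,1,3} = 2
g(12) = mex{0,1,2} = 3
g(13) = mex{1,2,3} = 0
g(14) = mex{0,2,3} = 1
So g(14) = 1.

1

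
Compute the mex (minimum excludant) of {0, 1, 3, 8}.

2

The values 0, 1 are all present; 2 is the first non-negative integer missing from the set.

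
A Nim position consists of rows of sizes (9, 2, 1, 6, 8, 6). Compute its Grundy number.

2

Bitwise XOR of the heap sizes:
  1001  (9)
  0010  (2)
  0001  (1)
  0110  (6)
  1000  (8)
  0110  (6)
  ----
  0010  (2)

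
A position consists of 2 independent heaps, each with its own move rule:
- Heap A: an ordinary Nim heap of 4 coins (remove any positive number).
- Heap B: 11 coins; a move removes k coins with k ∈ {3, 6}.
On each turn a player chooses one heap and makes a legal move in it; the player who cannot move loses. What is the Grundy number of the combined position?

Heap A is a plain Nim heap of size 4, so its Grundy value is 4.
Build the Grundy sequence for heap B with g(k) = mex{g(k−s) : s ∈ {3, 6}, s ≤ k}:
g(0) = mex{} = 0
g(1) = mex{} = 0
g(2) = mex{} = 0
g(3) = mex{0} = 1
g(4) = mex{0} = 1
g(5) = mex{0} = 1
g(6) = mex{0,1} = 2
g(7) = mex{0,1} = 2
g(8) = mex{0,1} = 2
g(9) = mex{1,2} = 0
g(10) = mex{1,2} = 0
g(11) = mex{1,2} = 0
So g(11) = 0.
By the Sprague-Grundy theorem, the Grundy value of a sum of independent games is the XOR of the component values.
Combined value = 4 ⊕ 0 = 4.

4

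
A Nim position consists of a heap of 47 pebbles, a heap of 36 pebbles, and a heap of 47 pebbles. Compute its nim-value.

Compute the nim-sum pairwise:
47 XOR 36 = 11
11 XOR 47 = 36

36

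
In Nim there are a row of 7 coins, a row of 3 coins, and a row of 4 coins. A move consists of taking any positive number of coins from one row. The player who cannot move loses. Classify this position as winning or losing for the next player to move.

Losing position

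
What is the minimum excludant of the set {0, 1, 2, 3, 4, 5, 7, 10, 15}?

6

The values 0, 1, 2, 3, 4, 5 are all present; 6 is the first non-negative integer missing from the set.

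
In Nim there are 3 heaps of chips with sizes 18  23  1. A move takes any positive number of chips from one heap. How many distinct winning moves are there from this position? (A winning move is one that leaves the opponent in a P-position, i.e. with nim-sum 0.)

1

Compute the nim-sum pairwise:
18 ^ 23 = 5
5 ^ 1 = 4
The overall nim-sum is X = 4. A heap of size p has a winning move iff p XOR X < p (reduce it to p XOR X).
  18: 18 XOR 4 = 22 ≥ 18 — no move.
  23: 23 XOR 4 = 19 < 23 — winning move (to 19).
  1: 1 XOR 4 = 5 ≥ 1 — no move.
That gives 1 winning move.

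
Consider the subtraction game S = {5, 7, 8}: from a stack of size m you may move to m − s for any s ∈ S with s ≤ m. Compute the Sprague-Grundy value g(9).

1

Compute g(0), g(1), … for moves {5, 7, 8}:
k:     0  1  2  3  4  5  6  7  8  9
g(k):  0  0  0  0  0  1  1  1  1  1
So g(9) = 1.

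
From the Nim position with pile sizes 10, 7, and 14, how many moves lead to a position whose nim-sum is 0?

3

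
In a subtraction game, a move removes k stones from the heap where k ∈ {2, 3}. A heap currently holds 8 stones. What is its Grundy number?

1

Grundy values for subtraction set {2, 3}:
k:     0  1  2  3  4  5  6  7  8
g(k):  0  0  1  1  2  0  0  1  1
So g(8) = 1.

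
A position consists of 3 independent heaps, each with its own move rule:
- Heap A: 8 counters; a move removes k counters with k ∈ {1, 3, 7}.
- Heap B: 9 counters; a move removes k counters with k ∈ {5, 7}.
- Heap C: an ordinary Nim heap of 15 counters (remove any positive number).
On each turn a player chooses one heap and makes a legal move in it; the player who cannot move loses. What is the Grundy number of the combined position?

14

Build the Grundy sequence for heap A with g(k) = mex{g(k−s) : s ∈ {1, 3, 7}, s ≤ k}:
k:     0  1  2  3  4  5  6  7  8
g(k):  0  1  0  1  0  1  0  1  0
So g(8) = 0.
Build the Grundy sequence for heap B with g(k) = mex{g(k−s) : s ∈ {5, 7}, s ≤ k}:
k:     0  1  2  3  4  5  6  7  8  9
g(k):  0  0  0  0  0  1  1  1  1  1
So g(9) = 1.
Heap C is a plain Nim heap of size 15, so its Grundy value is 15.
By the Sprague-Grundy theorem, the Grundy value of a sum of independent games is the XOR of the component values.
Combined value = 0 ⊕ 1 ⊕ 15 = 14.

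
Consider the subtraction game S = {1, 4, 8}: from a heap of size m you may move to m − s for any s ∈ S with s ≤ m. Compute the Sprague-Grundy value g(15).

1

Grundy values for subtraction set {1, 4, 8}:
k:     0  1  2  3  4  5  6  7  8  9 10 11 12 13 14 15
g(k):  0  1  0  1  2  0  1  0  1  2  3  2  0  1  0  1
So g(15) = 1.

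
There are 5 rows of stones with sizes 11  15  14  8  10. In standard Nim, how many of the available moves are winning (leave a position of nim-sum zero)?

5

Nim-sum: 11 XOR 15 XOR 14 XOR 8 XOR 10 = 8.
The overall nim-sum is X = 8. A row of size p has a winning move iff p XOR X < p (reduce it to p XOR X).
  11: 11 XOR 8 = 3 < 11 — winning move (to 3).
  15: 15 XOR 8 = 7 < 15 — winning move (to 7).
  14: 14 XOR 8 = 6 < 14 — winning move (to 6).
  8: 8 XOR 8 = 0 < 8 — winning move (to 0).
  10: 10 XOR 8 = 2 < 10 — winning move (to 2).
That gives 5 winning moves.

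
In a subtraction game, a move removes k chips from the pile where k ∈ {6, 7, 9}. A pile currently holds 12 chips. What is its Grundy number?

2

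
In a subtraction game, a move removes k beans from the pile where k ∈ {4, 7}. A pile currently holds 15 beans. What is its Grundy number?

1

Build the Grundy sequence with g(k) = mex{g(k−s) : s ∈ {4, 7}, s ≤ k}:
k:     0  1  2  3  4  5  6  7  8  9 10 11 12 13 14 15
g(k):  0  0  0  0  1  1  1  1  2  2  2  0  0  0  0  1
So g(15) = 1.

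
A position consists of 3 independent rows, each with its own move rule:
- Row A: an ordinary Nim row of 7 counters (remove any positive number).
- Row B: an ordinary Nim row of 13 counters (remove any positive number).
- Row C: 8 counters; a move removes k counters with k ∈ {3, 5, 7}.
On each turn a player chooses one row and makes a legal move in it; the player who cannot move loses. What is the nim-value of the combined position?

Row A is a plain Nim row of size 7, so its Grundy value is 7.
Row B is a plain Nim row of size 13, so its Grundy value is 13.
Grundy values for row C (subtraction set {3, 5, 7}):
g(0) = mex{} = 0
g(1) = mex{} = 0
g(2) = mex{} = 0
g(3) = mex{0} = 1
g(4) = mex{0} = 1
g(5) = mex{0} = 1
g(6) = mex{0,1} = 2
g(7) = mex{0,1} = 2
g(8) = mex{0,1} = 2
So g(8) = 2.
By the Sprague-Grundy theorem, the Grundy value of a sum of independent games is the XOR of the component values.
Combined value = 7 XOR 13 XOR 2 = 8.

8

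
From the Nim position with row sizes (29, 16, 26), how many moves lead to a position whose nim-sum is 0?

3

Nim-sum: 29 ⊕ 16 ⊕ 26 = 23.
The overall nim-sum is X = 23. A row of size p has a winning move iff p XOR X < p (reduce it to p XOR X).
  29: 29 XOR 23 = 10 < 29 — winning move (to 10).
  16: 16 XOR 23 = 7 < 16 — winning move (to 7).
  26: 26 XOR 23 = 13 < 26 — winning move (to 13).
That gives 3 winning moves.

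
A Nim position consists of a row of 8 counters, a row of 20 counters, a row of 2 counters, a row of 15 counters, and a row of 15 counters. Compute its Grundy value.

30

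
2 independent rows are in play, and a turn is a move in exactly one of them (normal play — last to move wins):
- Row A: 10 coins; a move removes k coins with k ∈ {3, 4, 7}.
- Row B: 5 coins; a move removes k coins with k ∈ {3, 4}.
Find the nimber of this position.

1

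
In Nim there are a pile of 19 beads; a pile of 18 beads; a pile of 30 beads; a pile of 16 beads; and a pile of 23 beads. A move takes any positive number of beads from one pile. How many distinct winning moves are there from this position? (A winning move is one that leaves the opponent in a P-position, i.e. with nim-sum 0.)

Nim-sum: 19 ^ 18 ^ 30 ^ 16 ^ 23 = 24.
The overall nim-sum is X = 24. A pile of size p has a winning move iff p XOR X < p (reduce it to p XOR X).
  19: 19 XOR 24 = 11 < 19 — winning move (to 11).
  18: 18 XOR 24 = 10 < 18 — winning move (to 10).
  30: 30 XOR 24 = 6 < 30 — winning move (to 6).
  16: 16 XOR 24 = 8 < 16 — winning move (to 8).
  23: 23 XOR 24 = 15 < 23 — winning move (to 15).
That gives 5 winning moves.

5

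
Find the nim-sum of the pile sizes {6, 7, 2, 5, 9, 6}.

Bitwise XOR of the heap sizes:
  0110  (6)
  0111  (7)
  0010  (2)
  0101  (5)
  1001  (9)
  0110  (6)
  ----
  1001  (9)

9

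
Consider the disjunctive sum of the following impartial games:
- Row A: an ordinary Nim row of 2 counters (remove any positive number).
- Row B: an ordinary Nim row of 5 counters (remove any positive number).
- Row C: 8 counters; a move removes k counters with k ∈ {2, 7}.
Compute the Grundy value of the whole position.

5

Row A is a plain Nim row of size 2, so its Grundy value is 2.
Row B is a plain Nim row of size 5, so its Grundy value is 5.
For row C, compute g(0), g(1), … with moves {2, 7}:
g(0) = mex{} = 0
g(1) = mex{} = 0
g(2) = mex{0} = 1
g(3) = mex{0} = 1
g(4) = mex{1} = 0
g(5) = mex{1} = 0
g(6) = mex{0} = 1
g(7) = mex{0} = 1
g(8) = mex{0,1} = 2
So g(8) = 2.
The value of a disjunctive sum is the nim-sum of the parts.
Combined value = 2 XOR 5 XOR 2 = 5.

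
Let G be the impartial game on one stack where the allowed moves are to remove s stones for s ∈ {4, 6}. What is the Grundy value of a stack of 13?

0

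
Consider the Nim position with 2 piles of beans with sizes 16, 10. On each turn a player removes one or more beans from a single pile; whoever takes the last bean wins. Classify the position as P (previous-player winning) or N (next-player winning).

Compute the nim-sum pairwise:
16 ^ 10 = 26
The nim-sum is 26 ≠ 0, so this is an N-position: the player to move can win.

N-position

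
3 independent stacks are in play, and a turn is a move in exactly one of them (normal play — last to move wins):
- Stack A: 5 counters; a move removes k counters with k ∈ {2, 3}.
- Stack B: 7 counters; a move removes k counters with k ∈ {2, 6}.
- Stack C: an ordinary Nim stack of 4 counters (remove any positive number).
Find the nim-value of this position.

Build the Grundy sequence for stack A with g(k) = mex{g(k−s) : s ∈ {2, 3}, s ≤ k}:
g(0) = mex{} = 0
g(1) = mex{} = 0
g(2) = mex{0} = 1
g(3) = mex{0} = 1
g(4) = mex{0,1} = 2
g(5) = mex{1} = 0
So g(5) = 0.
Build the Grundy sequence for stack B with g(k) = mex{g(k−s) : s ∈ {2, 6}, s ≤ k}:
k:     0  1  2  3  4  5  6  7
g(k):  0  0  1  1  0  0  1  1
So g(7) = 1.
Stack C is a plain Nim stack of size 4, so its Grundy value is 4.
By the Sprague-Grundy theorem, the Grundy value of a sum of independent games is the XOR of the component values.
Combined value = 0 XOR 1 XOR 4 = 5.

5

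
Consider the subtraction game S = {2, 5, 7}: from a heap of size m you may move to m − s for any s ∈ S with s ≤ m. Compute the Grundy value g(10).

Compute g(0), g(1), … for moves {2, 5, 7}:
k:     0  1  2  3  4  5  6  7  8  9 10
g(k):  0  0  1  1  0  2  1  3  2  2  0
So g(10) = 0.

0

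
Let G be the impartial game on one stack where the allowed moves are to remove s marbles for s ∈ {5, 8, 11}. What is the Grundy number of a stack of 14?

2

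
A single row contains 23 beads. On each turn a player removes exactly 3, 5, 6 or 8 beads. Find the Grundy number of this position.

0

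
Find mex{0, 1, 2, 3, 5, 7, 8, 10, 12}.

The values 0, 1, 2, 3 are all present; 4 is the first non-negative integer missing from the set.

4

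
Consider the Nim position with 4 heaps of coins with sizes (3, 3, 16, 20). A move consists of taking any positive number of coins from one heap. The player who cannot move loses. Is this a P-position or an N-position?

N-position

In binary:
  00011  (3)
  00011  (3)
  10000  (16)
  10100  (20)
  -----
  00100  (4)
The nim-sum is 4 ≠ 0, so this is an N-position: the player to move can win.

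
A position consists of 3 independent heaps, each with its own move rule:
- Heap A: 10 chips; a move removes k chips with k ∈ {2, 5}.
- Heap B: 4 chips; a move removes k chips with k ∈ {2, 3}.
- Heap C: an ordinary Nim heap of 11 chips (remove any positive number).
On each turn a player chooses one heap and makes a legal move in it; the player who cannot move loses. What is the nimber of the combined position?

8

Grundy values for heap A (subtraction set {2, 5}):
g(0) = mex{} = 0
g(1) = mex{} = 0
g(2) = mex{0} = 1
g(3) = mex{0} = 1
g(4) = mex{1} = 0
g(5) = mex{0,1} = 2
g(6) = mex{0} = 1
g(7) = mex{1,2} = 0
g(8) = mex{1} = 0
g(9) = mex{0} = 1
g(10) = mex{0,2} = 1
So g(10) = 1.
Grundy values for heap B (subtraction set {2, 3}):
g(0) = mex{} = 0
g(1) = mex{} = 0
g(2) = mex{0} = 1
g(3) = mex{0} = 1
g(4) = mex{0,1} = 2
So g(4) = 2.
Heap C is a plain Nim heap of size 11, so its Grundy value is 11.
By the Sprague-Grundy theorem, the Grundy value of a sum of independent games is the XOR of the component values.
Combined value = 1 XOR 2 XOR 11 = 8.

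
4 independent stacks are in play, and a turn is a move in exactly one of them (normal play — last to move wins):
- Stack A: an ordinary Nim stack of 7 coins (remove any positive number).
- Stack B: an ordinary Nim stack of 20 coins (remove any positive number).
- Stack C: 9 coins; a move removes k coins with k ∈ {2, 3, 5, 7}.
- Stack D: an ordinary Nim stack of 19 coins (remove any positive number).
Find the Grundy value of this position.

0

Stack A is a plain Nim stack of size 7, so its Grundy value is 7.
Stack B is a plain Nim stack of size 20, so its Grundy value is 20.
Build the Grundy sequence for stack C with g(k) = mex{g(k−s) : s ∈ {2, 3, 5, 7}, s ≤ k}:
k:     0  1  2  3  4  5  6  7  8  9
g(k):  0  0  1  1  2  2  3  3  4  0
So g(9) = 0.
Stack D is a plain Nim stack of size 19, so its Grundy value is 19.
By the Sprague-Grundy theorem, the Grundy value of a sum of independent games is the XOR of the component values.
Combined value = 7 ⊕ 20 ⊕ 0 ⊕ 19 = 0.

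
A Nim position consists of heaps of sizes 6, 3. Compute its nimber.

5

Compute the nim-sum pairwise:
6 ^ 3 = 5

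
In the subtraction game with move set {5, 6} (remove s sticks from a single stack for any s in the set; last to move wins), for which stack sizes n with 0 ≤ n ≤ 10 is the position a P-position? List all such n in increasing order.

0, 1, 2, 3, 4

Build the Grundy sequence with g(k) = mex{g(k−s) : s ∈ {5, 6}, s ≤ k}:
g(0) = mex{} = 0
g(1) = mex{} = 0
g(2) = mex{} = 0
g(3) = mex{} = 0
g(4) = mex{} = 0
g(5) = mex{0} = 1
g(6) = mex{0} = 1
g(7) = mex{0} = 1
g(8) = mex{0} = 1
g(9) = mex{0} = 1
g(10) = mex{0,1} = 2
The P-positions (g = 0) in 0..10 are 0, 1, 2, 3, 4.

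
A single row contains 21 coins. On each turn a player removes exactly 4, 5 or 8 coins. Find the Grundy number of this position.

2

Build the Grundy sequence with g(k) = mex{g(k−s) : s ∈ {4, 5, 8}, s ≤ k}:
k:     0  1  2  3  4  5  6  7  8  9 10 11 12 13 14 15 16 17 18 19 20 21
g(k):  0  0  0  0  1  1  1  1  2  2  2  2  0  0  0  0  1  1  1  1  2  2
So g(21) = 2.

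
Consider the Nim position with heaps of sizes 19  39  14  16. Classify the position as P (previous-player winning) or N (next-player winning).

N-position

Nim-sum: 19 ⊕ 39 ⊕ 14 ⊕ 16 = 42.
The nim-sum is 42 ≠ 0, so this is an N-position: the player to move can win.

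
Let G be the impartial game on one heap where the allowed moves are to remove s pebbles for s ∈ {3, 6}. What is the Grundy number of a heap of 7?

2

Grundy values for subtraction set {3, 6}:
g(0) = mex{} = 0
g(1) = mex{} = 0
g(2) = mex{} = 0
g(3) = mex{0} = 1
g(4) = mex{0} = 1
g(5) = mex{0} = 1
g(6) = mex{0,1} = 2
g(7) = mex{0,1} = 2
So g(7) = 2.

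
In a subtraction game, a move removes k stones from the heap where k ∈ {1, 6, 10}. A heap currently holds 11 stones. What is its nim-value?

Grundy values for subtraction set {1, 6, 10}:
k:     0  1  2  3  4  5  6  7  8  9 10 11
g(k):  0  1  0  1  0  1  2  0  1  0  1  0
So g(11) = 0.

0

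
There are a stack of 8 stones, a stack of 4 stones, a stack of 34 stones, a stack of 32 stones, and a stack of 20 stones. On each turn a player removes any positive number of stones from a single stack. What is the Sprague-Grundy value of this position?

Nim-sum: 8 ⊕ 4 ⊕ 34 ⊕ 32 ⊕ 20 = 26.

26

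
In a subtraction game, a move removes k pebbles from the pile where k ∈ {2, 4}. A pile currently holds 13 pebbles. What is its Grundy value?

Build the Grundy sequence with g(k) = mex{g(k−s) : s ∈ {2, 4}, s ≤ k}:
g(0) = mex{} = 0
g(1) = mex{} = 0
g(2) = mex{0} = 1
g(3) = mex{0} = 1
g(4) = mex{0,1} = 2
g(5) = mex{0,1} = 2
g(6) = mex{1,2} = 0
g(7) = mex{1,2} = 0
g(8) = mex{0,2} = 1
g(9) = mex{0,2} = 1
g(10) = mex{0,1} = 2
g(11) = mex{0,1} = 2
g(12) = mex{1,2} = 0
g(13) = mex{1,2} = 0
So g(13) = 0.

0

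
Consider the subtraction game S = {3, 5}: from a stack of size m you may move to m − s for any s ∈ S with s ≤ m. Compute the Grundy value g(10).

0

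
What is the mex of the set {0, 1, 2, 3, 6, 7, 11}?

4

The values 0, 1, 2, 3 are all present; 4 is the first non-negative integer missing from the set.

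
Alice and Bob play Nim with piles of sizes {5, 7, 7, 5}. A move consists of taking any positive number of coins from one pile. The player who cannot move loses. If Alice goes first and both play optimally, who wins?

Compute the nim-sum pairwise:
5 ⊕ 7 = 2
2 ⊕ 7 = 5
5 ⊕ 5 = 0
The nim-sum is 0, so this is a P-position: the player to move is in a losing position under optimal play; Alice is about to move from it and so loses — Bob wins.

Bob wins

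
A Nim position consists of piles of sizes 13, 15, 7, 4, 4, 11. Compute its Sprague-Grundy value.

14

In binary:
  1101  (13)
  1111  (15)
  0111  (7)
  0100  (4)
  0100  (4)
  1011  (11)
  ----
  1110  (14)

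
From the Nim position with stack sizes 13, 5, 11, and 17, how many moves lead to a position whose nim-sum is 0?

1

Nim-sum: 13 ^ 5 ^ 11 ^ 17 = 18.
The overall nim-sum is X = 18. A stack of size p has a winning move iff p XOR X < p (reduce it to p XOR X).
  13: 13 XOR 18 = 31 ≥ 13 — no move.
  5: 5 XOR 18 = 23 ≥ 5 — no move.
  11: 11 XOR 18 = 25 ≥ 11 — no move.
  17: 17 XOR 18 = 3 < 17 — winning move (to 3).
That gives 1 winning move.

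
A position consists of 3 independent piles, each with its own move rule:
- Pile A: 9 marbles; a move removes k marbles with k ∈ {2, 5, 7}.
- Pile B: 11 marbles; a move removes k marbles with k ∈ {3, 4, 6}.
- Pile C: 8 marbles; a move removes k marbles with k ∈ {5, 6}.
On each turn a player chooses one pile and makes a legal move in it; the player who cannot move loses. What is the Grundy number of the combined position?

For pile A, compute g(0), g(1), … with moves {2, 5, 7}:
g(0) = mex{} = 0
g(1) = mex{} = 0
g(2) = mex{0} = 1
g(3) = mex{0} = 1
g(4) = mex{1} = 0
g(5) = mex{0,1} = 2
g(6) = mex{0} = 1
g(7) = mex{0,1,2} = 3
g(8) = mex{0,1} = 2
g(9) = mex{0,1,3} = 2
So g(9) = 2.
For pile B, compute g(0), g(1), … with moves {3, 4, 6}:
k:     0  1  2  3  4  5  6  7  8  9 10 11
g(k):  0  0  0  1  1  1  2  2  2  0  0  0
So g(11) = 0.
Grundy values for pile C (subtraction set {5, 6}):
g(0) = mex{} = 0
g(1) = mex{} = 0
g(2) = mex{} = 0
g(3) = mex{} = 0
g(4) = mex{} = 0
g(5) = mex{0} = 1
g(6) = mex{0} = 1
g(7) = mex{0} = 1
g(8) = mex{0} = 1
So g(8) = 1.
The value of a disjunctive sum is the nim-sum of the parts.
Combined value = 2 XOR 0 XOR 1 = 3.

3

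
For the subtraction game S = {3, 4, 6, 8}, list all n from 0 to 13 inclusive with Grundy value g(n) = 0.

Grundy values for subtraction set {3, 4, 6, 8}:
g(0) = mex{} = 0
g(1) = mex{} = 0
g(2) = mex{} = 0
g(3) = mex{0} = 1
g(4) = mex{0} = 1
g(5) = mex{0} = 1
g(6) = mex{0,1} = 2
g(7) = mex{0,1} = 2
g(8) = mex{0,1} = 2
g(9) = mex{0,1,2} = 3
g(10) = mex{0,1,2} = 3
g(11) = mex{1,2} = 0
g(12) = mex{1,2,3} = 0
g(13) = mex{1,2,3} = 0
The P-positions (g = 0) in 0..13 are 0, 1, 2, 11, 12, 13.

0, 1, 2, 11, 12, 13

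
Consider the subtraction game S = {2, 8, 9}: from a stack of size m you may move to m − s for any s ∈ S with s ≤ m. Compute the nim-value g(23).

1

Grundy values for subtraction set {2, 8, 9}:
k:     0  1  2  3  4  5  6  7  8  9 10 11 12 13 14 15 16 17 18 19 20 21 22 23
g(k):  0  0  1  1  0  0  1  1  2  2  3  0  2  1  3  0  0  1  1  2  3  0  0  1
So g(23) = 1.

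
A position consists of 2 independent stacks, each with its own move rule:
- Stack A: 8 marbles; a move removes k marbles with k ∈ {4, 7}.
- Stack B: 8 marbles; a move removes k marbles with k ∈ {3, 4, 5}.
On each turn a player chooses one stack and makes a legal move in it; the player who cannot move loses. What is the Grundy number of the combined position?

For stack A, compute g(0), g(1), … with moves {4, 7}:
g(0) = mex{} = 0
g(1) = mex{} = 0
g(2) = mex{} = 0
g(3) = mex{} = 0
g(4) = mex{0} = 1
g(5) = mex{0} = 1
g(6) = mex{0} = 1
g(7) = mex{0} = 1
g(8) = mex{0,1} = 2
So g(8) = 2.
Build the Grundy sequence for stack B with g(k) = mex{g(k−s) : s ∈ {3, 4, 5}, s ≤ k}:
k:     0  1  2  3  4  5  6  7  8
g(k):  0  0  0  1  1  1  2  2  0
So g(8) = 0.
The value of a disjunctive sum is the nim-sum of the parts.
Combined value = 2 XOR 0 = 2.

2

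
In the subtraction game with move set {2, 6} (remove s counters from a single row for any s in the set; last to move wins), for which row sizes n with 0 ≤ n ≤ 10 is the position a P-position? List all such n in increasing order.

0, 1, 4, 5, 8, 9

Compute g(0), g(1), … for moves {2, 6}:
g(0) = mex{} = 0
g(1) = mex{} = 0
g(2) = mex{0} = 1
g(3) = mex{0} = 1
g(4) = mex{1} = 0
g(5) = mex{1} = 0
g(6) = mex{0} = 1
g(7) = mex{0} = 1
g(8) = mex{1} = 0
g(9) = mex{1} = 0
g(10) = mex{0} = 1
The P-positions (g = 0) in 0..10 are 0, 1, 4, 5, 8, 9.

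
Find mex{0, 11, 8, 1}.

The values 0, 1 are all present; 2 is the first non-negative integer missing from the set.

2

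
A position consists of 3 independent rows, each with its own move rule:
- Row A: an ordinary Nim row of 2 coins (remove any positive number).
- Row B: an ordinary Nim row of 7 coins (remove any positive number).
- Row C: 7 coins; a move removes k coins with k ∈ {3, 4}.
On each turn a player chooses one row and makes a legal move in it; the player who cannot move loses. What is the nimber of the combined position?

5

Row A is a plain Nim row of size 2, so its Grundy value is 2.
Row B is a plain Nim row of size 7, so its Grundy value is 7.
Grundy values for row C (subtraction set {3, 4}):
g(0) = mex{} = 0
g(1) = mex{} = 0
g(2) = mex{} = 0
g(3) = mex{0} = 1
g(4) = mex{0} = 1
g(5) = mex{0} = 1
g(6) = mex{0,1} = 2
g(7) = mex{1} = 0
So g(7) = 0.
The value of a disjunctive sum is the nim-sum of the parts.
Combined value = 2 ⊕ 7 ⊕ 0 = 5.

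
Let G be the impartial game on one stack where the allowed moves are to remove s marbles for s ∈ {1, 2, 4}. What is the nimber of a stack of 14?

2

Compute g(0), g(1), … for moves {1, 2, 4}:
k:     0  1  2  3  4  5  6  7  8  9 10 11 12 13 14
g(k):  0  1  2  0  1  2  0  1  2  0  1  2  0  1  2
So g(14) = 2.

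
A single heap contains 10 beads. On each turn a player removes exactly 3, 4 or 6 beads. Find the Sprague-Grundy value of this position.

Grundy values for subtraction set {3, 4, 6}:
g(0) = mex{} = 0
g(1) = mex{} = 0
g(2) = mex{} = 0
g(3) = mex{0} = 1
g(4) = mex{0} = 1
g(5) = mex{0} = 1
g(6) = mex{0,1} = 2
g(7) = mex{0,1} = 2
g(8) = mex{0,1} = 2
g(9) = mex{1,2} = 0
g(10) = mex{1,2} = 0
So g(10) = 0.

0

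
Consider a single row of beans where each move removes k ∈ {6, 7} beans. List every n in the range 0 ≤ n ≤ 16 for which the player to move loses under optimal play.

0, 1, 2, 3, 4, 5, 13, 14, 15, 16

Build the Grundy sequence with g(k) = mex{g(k−s) : s ∈ {6, 7}, s ≤ k}:
k:     0  1  2  3  4  5  6  7  8  9 10 11 12 13 14 15 16
g(k):  0  0  0  0  0  0  1  1  1  1  1  1  2  0  0  0  0
The P-positions (g = 0) in 0..16 are 0, 1, 2, 3, 4, 5, 13, 14, 15, 16.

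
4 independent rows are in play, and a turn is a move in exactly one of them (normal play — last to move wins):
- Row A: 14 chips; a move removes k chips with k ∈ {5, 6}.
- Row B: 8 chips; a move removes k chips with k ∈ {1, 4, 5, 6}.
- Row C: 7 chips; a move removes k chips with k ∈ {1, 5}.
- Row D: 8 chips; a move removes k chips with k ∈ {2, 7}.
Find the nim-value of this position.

7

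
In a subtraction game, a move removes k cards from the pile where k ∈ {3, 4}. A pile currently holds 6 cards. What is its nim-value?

Build the Grundy sequence with g(k) = mex{g(k−s) : s ∈ {3, 4}, s ≤ k}:
g(0) = mex{} = 0
g(1) = mex{} = 0
g(2) = mex{} = 0
g(3) = mex{0} = 1
g(4) = mex{0} = 1
g(5) = mex{0} = 1
g(6) = mex{0,1} = 2
So g(6) = 2.

2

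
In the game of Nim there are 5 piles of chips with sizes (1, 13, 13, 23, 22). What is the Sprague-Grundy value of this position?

0

Nim-sum: 1 ^ 13 ^ 13 ^ 23 ^ 22 = 0.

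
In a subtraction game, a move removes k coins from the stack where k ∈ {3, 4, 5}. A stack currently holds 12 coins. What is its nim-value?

Compute g(0), g(1), … for moves {3, 4, 5}:
g(0) = mex{} = 0
g(1) = mex{} = 0
g(2) = mex{} = 0
g(3) = mex{0} = 1
g(4) = mex{0} = 1
g(5) = mex{0} = 1
g(6) = mex{0,1} = 2
g(7) = mex{0,1} = 2
g(8) = mex{1} = 0
g(9) = mex{1,2} = 0
g(10) = mex{1,2} = 0
g(11) = mex{0,2} = 1
g(12) = mex{0,2} = 1
So g(12) = 1.

1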